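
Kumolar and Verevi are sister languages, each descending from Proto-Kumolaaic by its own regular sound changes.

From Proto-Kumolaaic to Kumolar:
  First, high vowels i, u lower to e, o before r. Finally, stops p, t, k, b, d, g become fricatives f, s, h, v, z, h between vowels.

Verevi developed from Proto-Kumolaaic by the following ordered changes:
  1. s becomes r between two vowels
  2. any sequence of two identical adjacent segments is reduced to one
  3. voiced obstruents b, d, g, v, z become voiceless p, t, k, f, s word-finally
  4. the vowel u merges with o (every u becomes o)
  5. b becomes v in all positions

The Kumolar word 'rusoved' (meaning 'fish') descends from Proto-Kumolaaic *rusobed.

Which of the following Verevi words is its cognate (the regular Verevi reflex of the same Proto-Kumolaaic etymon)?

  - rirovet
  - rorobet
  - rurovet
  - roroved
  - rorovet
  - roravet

rorovet

Verevi: start from *rusobed.
  rule 1 (rhotacism): rusobed → rurobed
  rule 2: no change — rurobed
  rule 3 (final devoicing): rurobed → rurobet
  rule 4 (vowel merger): rurobet → rorobet
  rule 5 (unconditioned shift): rorobet → rorovet
  ⇒ Verevi rorovet
Only 'rorovet' matches the regular Verevi development of *rusobed.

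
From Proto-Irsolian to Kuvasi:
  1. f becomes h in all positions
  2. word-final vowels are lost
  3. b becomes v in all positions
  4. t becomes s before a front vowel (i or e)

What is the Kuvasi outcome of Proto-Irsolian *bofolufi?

Kuvasi: start from *bofolufi.
  rule 1 (unconditioned shift): bofolufi → boholuhi
  rule 2 (apocope): boholuhi → boholuh
  rule 3 (unconditioned shift): boholuh → voholuh
  rule 4: no change — voholuh
  ⇒ Kuvasi voholuh

voholuh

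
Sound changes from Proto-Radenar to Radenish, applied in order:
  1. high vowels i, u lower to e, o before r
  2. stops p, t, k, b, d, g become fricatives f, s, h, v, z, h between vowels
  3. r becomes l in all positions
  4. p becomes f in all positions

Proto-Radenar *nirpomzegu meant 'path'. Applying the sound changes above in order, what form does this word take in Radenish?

Radenish: start from *nirpomzegu.
  rule 1 (pre-rhotic lowering): nirpomzegu → nerpomzegu
  rule 2 (intervocalic lenition): nerpomzegu → nerpomzehu
  rule 3 (unconditioned shift): nerpomzehu → nelpomzehu
  rule 4 (unconditioned shift): nelpomzehu → nelfomzehu
  ⇒ Radenish nelfomzehu

nelfomzehu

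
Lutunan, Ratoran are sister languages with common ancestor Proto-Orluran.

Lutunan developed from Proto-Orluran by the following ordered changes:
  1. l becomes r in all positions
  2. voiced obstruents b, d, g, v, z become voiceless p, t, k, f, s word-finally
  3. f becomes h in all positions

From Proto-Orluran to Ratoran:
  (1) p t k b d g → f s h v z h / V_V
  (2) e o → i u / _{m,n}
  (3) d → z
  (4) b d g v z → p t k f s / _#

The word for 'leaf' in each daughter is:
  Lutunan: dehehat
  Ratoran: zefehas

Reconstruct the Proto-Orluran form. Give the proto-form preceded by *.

Position 3: Lutunan has h, Ratoran has f. Taking the neighbouring segments as reconstructed: Lutunan h could go back to *f or *h; Ratoran f could go back to *p or *f — the one source consistent with every daughter is *f.
Position 1: Lutunan has d, Ratoran has z. Lutunan preserves d here (none of its changes turn any other segment into d), so the proto-segment is *d.
Continuing position by position gives *defehad; check it forward:
Lutunan: start from *defehad.
  rule 1: no change — defehad
  rule 2 (final devoicing): defehad → defehat
  rule 3 (unconditioned shift): defehat → dehehat
  ⇒ Lutunan dehehat
Ratoran: *defehad > zefehaz > zefehas  (by unconditioned shift, final devoicing)
No other proto-form is consistent with every reflex, so the reconstruction is *defehad.

*defehad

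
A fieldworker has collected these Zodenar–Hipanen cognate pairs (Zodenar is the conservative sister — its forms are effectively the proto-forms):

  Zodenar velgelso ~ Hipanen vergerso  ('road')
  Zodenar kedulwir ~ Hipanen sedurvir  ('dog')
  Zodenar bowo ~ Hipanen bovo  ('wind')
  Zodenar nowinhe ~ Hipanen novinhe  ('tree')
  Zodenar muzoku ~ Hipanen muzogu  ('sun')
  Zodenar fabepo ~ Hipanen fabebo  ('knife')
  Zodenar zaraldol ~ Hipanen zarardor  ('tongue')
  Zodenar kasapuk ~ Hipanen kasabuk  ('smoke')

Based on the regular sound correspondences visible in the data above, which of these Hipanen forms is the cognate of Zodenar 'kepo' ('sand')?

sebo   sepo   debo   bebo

sebo

kedulwir ~ sedurvir — Zodenar k corresponds to Hipanen s word-initially before a front vowel.
fabepo ~ fabebo — Zodenar p corresponds to Hipanen b between vowels (before a back vowel).
Applying these to Zodenar 'kepo':
  kepo → sepo   (k→s word-initially before a front vowel)
  sepo → sebo   (p→b between vowels (before a back vowel))
So the Hipanen cognate is 'sebo'.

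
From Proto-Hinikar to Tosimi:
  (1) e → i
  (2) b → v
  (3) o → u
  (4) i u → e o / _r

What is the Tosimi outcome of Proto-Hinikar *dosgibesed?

dusgivisid

Tosimi: start from *dosgibesed.
  rule 1 (vowel merger): dosgibesed → dosgibisid
  rule 2 (unconditioned shift): dosgibisid → dosgivisid
  rule 3 (vowel merger): dosgivisid → dusgivisid
  rule 4: no change — dusgivisid
  ⇒ Tosimi dusgivisid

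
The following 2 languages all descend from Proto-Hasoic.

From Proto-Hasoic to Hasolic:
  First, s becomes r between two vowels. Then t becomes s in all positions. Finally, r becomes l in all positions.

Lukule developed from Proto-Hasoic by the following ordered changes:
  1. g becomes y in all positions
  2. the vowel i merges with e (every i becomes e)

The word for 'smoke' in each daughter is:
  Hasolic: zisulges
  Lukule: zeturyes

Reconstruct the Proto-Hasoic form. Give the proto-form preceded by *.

Position 2: Hasolic has i, Lukule has e. Hasolic preserves i here (none of its changes turn any other segment into i), so the proto-segment is *i.
Position 5: Hasolic has l, Lukule has r. Lukule preserves r here (none of its changes turn any other segment into r), so the proto-segment is *r.
This points to *ziturges. Verify forward in each daughter:
Hasolic: *ziturges
  ziturges (rule 1 does not apply)
  ziturges → zisurges   [unconditioned shift]
  zisurges → zisulges   [unconditioned shift]
  giving Hasolic zisulges.
Lukule: *ziturges > zituryes > zeturyes  (by unconditioned shift, vowel merger)
No other proto-form is consistent with every reflex, so the reconstruction is *ziturges.

*ziturges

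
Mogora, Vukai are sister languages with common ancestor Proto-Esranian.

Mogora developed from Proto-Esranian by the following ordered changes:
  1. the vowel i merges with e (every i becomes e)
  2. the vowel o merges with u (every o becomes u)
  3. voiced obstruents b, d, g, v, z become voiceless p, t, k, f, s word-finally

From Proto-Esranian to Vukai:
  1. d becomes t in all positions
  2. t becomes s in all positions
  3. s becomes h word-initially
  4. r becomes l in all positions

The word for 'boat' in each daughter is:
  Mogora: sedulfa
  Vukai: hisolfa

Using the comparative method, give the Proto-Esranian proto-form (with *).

Position 2: Mogora has e, Vukai has i. Vukai preserves i here (none of its changes turn any other segment into i), so the proto-segment is *i.
Position 4: Mogora has u, Vukai has o. Vukai preserves o here (none of its changes turn any other segment into o), so the proto-segment is *o.
Continuing position by position gives *sidolfa; check it forward:
Mogora: start from *sidolfa.
  rule 1 (vowel merger): sidolfa → sedolfa
  rule 2 (vowel merger): sedolfa → sedulfa
  rule 3: no change — sedulfa
  ⇒ Mogora sedulfa
Vukai: *sidolfa > sitolfa > sisolfa > hisolfa  (by unconditioned shift, unconditioned shift, debuccalisation)
Only *sidolfa yields all of Mogora sedulfa, Vukai hisolfa.

*sidolfa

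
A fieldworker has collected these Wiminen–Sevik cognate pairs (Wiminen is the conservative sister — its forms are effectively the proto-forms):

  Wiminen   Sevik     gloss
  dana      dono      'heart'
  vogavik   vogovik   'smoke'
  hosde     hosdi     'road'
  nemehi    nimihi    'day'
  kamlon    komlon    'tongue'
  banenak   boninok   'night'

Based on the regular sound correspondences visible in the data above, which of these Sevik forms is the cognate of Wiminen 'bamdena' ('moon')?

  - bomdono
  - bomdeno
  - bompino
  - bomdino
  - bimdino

bomdino

kamlon ~ komlon — Wiminen a corresponds to Sevik o after a consonant, before a nasal.
banenak ~ boninok — Wiminen e corresponds to Sevik i after a consonant, before a nasal.
dana ~ dono — Wiminen a corresponds to Sevik o word-finally.
Applying these to Wiminen 'bamdena':
  bamdena → bomdena   (a→o after a consonant, before a nasal)
  bomdena → bomdina   (e→i after a consonant, before a nasal)
  bomdina → bomdino   (a→o word-finally)
So the Sevik cognate is 'bomdino'.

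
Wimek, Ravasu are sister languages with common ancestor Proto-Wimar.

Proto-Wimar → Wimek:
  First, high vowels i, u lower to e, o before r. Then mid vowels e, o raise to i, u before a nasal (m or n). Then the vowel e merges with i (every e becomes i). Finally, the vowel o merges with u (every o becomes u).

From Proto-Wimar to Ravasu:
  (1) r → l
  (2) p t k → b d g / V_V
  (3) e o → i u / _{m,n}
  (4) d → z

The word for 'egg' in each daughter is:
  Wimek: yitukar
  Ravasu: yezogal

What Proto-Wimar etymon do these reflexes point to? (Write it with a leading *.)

Position 3: Wimek has t, Ravasu has z. Wimek preserves t here (none of its changes turn any other segment into t), so the proto-segment is *t.
Position 5: Wimek has k, Ravasu has g. Wimek preserves k here (none of its changes turn any other segment into k), so the proto-segment is *k.
Verify the candidate proto-form against each daughter:
Wimek: *yetokar
  yetokar (rule 1 does not apply)
  yetokar (rule 2 does not apply)
  yetokar → yitokar   [vowel merger]
  yitokar → yitukar   [vowel merger]
  giving Wimek yitukar.
Ravasu: start from *yetokar.
  rule 1 (unconditioned shift): yetokar → yetokal
  rule 2 (intervocalic voicing): yetokal → yedogal
  rule 3: no change — yedogal
  rule 4 (unconditioned shift): yedogal → yezogal
  ⇒ Ravasu yezogal
Only *yetokar yields all of Wimek yitukar, Ravasu yezogal.

*yetokar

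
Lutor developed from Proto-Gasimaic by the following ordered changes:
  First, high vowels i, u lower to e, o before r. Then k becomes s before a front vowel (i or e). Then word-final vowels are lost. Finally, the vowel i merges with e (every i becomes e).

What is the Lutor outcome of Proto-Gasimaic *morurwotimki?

Lutor: *morurwotimki
  morurwotimki → mororwotimki   [pre-rhotic lowering]
  mororwotimki → mororwotimsi   [palatalisation]
  mororwotimsi → mororwotims   [apocope]
  mororwotims → mororwotems   [vowel merger]
  giving Lutor mororwotems.

mororwotems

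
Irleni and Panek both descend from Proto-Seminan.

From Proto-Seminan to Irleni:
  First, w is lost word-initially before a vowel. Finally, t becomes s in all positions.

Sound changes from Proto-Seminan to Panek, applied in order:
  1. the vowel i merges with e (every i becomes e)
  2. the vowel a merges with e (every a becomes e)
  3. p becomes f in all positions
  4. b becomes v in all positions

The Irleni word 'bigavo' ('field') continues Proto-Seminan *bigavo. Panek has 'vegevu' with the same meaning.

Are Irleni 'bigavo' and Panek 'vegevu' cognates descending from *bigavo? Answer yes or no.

no

Derive the expected Panek reflex of *bigavo:
Panek: *bigavo
  bigavo → begavo   [vowel merger]
  begavo → begevo   [vowel merger]
  begevo (rule 3 does not apply)
  begevo → vegevo   [unconditioned shift]
  giving Panek vegevo.
The regular Panek reflex would be 'vegevo', but the attested form is 'vegevu'. The correspondence is irregular, so they are not cognates (the Panek form has a different source).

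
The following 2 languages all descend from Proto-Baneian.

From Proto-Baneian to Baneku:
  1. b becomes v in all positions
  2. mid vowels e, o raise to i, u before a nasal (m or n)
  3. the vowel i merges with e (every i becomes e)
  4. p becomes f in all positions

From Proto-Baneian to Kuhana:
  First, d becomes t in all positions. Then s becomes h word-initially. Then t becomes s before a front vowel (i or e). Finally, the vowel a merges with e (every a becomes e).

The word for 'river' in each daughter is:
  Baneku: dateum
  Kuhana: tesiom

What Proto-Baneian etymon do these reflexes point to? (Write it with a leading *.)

*datiom

Position 3: Baneku has t, Kuhana has s. Baneku preserves t here (none of its changes turn any other segment into t), so the proto-segment is *t.
Position 5: Baneku has u, Kuhana has o. Kuhana preserves o here (none of its changes turn any other segment into o), so the proto-segment is *o.
Continuing position by position gives *datiom; check it forward:
Baneku: *datiom
  datiom (rule 1 does not apply)
  datiom → datium   [pre-nasal raising]
  datium → dateum   [vowel merger]
  dateum (rule 4 does not apply)
  giving Baneku dateum.
Kuhana: start from *datiom.
  rule 1 (unconditioned shift): datiom → tatiom
  rule 2: no change — tatiom
  rule 3 (palatalisation): tatiom → tasiom
  rule 4 (vowel merger): tasiom → tesiom
  ⇒ Kuhana tesiom
Only *datiom yields all of Baneku dateum, Kuhana tesiom.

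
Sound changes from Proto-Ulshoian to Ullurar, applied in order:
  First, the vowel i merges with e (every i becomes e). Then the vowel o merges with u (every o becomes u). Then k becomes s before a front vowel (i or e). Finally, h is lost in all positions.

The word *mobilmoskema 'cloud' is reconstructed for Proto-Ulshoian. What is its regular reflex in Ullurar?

mubelmussema

Ullurar: *mobilmoskema > mobelmoskema > mubelmuskema > mubelmussema  (by vowel merger, vowel merger, palatalisation)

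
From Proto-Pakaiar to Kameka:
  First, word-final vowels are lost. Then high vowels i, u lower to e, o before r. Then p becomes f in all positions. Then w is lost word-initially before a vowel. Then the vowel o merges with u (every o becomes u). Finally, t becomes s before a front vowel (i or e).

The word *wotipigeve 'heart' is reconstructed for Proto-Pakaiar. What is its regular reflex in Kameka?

usifigev

Kameka: start from *wotipigeve.
  rule 1 (apocope): wotipigeve → wotipigev
  rule 2: no change — wotipigev
  rule 3 (unconditioned shift): wotipigev → wotifigev
  rule 4 (glide loss): wotifigev → otifigev
  rule 5 (vowel merger): otifigev → utifigev
  rule 6 (palatalisation): utifigev → usifigev
  ⇒ Kameka usifigev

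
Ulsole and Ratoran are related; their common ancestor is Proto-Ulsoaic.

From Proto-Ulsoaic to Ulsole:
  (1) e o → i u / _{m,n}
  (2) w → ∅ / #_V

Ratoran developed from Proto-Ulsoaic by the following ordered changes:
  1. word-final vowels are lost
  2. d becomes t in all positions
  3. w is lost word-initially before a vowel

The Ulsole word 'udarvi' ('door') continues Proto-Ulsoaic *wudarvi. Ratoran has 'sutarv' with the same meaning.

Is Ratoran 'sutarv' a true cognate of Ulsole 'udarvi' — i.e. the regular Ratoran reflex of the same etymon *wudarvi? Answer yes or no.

no

Derive the expected Ratoran reflex of *wudarvi:
Ratoran: *wudarvi
  wudarvi → wudarv   [apocope]
  wudarv → wutarv   [unconditioned shift]
  wutarv → utarv   [glide loss]
  giving Ratoran utarv.
The regular Ratoran reflex would be 'utarv', but the attested form is 'sutarv'. The correspondence is irregular, so they are not cognates (the Ratoran form has a different source).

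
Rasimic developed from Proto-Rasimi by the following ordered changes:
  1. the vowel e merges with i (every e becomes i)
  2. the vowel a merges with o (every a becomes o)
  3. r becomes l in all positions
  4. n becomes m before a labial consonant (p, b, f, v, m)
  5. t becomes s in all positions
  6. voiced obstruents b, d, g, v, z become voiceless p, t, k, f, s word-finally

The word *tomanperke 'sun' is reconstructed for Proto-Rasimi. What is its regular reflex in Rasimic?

Rasimic: start from *tomanperke.
  rule 1 (vowel merger): tomanperke → tomanpirki
  rule 2 (vowel merger): tomanpirki → tomonpirki
  rule 3 (unconditioned shift): tomonpirki → tomonpilki
  rule 4 (nasal place assimilation): tomonpilki → tomompilki
  rule 5 (unconditioned shift): tomompilki → somompilki
  rule 6: no change — somompilki
  ⇒ Rasimic somompilki

somompilki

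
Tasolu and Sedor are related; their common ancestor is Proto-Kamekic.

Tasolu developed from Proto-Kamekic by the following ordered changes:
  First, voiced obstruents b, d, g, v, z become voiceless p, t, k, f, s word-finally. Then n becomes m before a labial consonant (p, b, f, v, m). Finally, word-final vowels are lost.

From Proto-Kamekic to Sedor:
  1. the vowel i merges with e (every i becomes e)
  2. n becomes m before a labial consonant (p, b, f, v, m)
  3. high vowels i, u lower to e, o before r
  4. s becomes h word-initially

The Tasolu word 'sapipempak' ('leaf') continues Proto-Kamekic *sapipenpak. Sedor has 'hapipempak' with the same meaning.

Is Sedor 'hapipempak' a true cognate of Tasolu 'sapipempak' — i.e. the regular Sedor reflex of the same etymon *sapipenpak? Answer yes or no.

no

Derive the expected Sedor reflex of *sapipenpak:
Sedor: *sapipenpak > sapepenpak > sapepempak > hapepempak  (by vowel merger, nasal place assimilation, debuccalisation)
The regular Sedor reflex would be 'hapepempak', but the attested form is 'hapipempak'. The correspondence is irregular, so they are not cognates (the Sedor form has a different source).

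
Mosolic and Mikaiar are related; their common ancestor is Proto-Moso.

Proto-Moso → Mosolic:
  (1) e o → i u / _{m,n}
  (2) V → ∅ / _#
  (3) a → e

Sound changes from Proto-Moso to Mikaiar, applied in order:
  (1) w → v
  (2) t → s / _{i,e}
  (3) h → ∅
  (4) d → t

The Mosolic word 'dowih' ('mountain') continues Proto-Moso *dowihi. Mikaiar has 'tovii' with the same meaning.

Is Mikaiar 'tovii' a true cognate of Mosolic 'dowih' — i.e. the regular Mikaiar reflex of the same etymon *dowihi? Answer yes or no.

yes

Derive the expected Mikaiar reflex of *dowihi:
Mikaiar: start from *dowihi.
  rule 1 (unconditioned shift): dowihi → dovihi
  rule 2: no change — dovihi
  rule 3 (h-loss): dovihi → dovii
  rule 4 (unconditioned shift): dovii → tovii
  ⇒ Mikaiar tovii
Mikaiar 'tovii' matches the regular reflex exactly, so the pair is cognate.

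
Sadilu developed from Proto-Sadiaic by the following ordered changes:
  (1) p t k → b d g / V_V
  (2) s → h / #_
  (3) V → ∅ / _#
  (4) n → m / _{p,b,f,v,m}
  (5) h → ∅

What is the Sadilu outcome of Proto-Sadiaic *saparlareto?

Sadilu: *saparlareto > sabarlaredo > habarlaredo > habarlared > abarlared  (by intervocalic voicing, debuccalisation, apocope, h-loss)

abarlared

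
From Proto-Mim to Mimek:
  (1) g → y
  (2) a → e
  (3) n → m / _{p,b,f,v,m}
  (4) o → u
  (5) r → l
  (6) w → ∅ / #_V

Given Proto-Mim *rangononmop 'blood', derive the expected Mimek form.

lenyunummup

Mimek: start from *rangononmop.
  rule 1 (unconditioned shift): rangononmop → ranyononmop
  rule 2 (vowel merger): ranyononmop → renyononmop
  rule 3 (nasal place assimilation): renyononmop → renyonommop
  rule 4 (vowel merger): renyonommop → renyunummup
  rule 5 (unconditioned shift): renyunummup → lenyunummup
  rule 6: no change — lenyunummup
  ⇒ Mimek lenyunummup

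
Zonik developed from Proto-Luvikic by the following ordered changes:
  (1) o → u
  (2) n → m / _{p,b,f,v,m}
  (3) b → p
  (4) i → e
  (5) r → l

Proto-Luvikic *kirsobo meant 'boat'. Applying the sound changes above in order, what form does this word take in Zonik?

kelsupu

Zonik: *kirsobo > kirsubu > kirsupu > kersupu > kelsupu  (by vowel merger, unconditioned shift, vowel merger, unconditioned shift)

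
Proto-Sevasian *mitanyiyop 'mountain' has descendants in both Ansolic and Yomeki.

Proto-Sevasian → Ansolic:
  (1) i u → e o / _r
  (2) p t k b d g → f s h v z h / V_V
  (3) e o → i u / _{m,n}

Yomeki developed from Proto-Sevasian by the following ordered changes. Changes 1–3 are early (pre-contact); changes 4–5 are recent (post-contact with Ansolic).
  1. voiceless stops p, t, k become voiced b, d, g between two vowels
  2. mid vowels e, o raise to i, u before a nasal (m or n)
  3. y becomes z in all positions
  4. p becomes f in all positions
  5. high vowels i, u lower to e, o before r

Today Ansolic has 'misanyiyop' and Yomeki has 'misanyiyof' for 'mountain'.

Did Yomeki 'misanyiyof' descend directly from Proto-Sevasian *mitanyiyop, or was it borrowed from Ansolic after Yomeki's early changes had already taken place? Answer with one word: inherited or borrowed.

borrowed

If inherited, *mitanyiyop would pass through all of Yomeki's changes:
Yomeki: *mitanyiyop
  mitanyiyop → midanyiyop   [intervocalic voicing]
  midanyiyop (rule 2 does not apply)
  midanyiyop → midanzizop   [unconditioned shift]
  midanzizop → midanzizof   [unconditioned shift]
  midanzizof (rule 5 does not apply)
  giving Yomeki midanzizof.
If borrowed from Ansolic 'misanyiyop' after the early changes, it would undergo only the recent ones:
  rule 4 (unconditioned shift): misanyiyop → misanyiyof
  rule 5 (pre-rhotic lowering): no change (misanyiyof)
  ⇒ as a loan: misanyiyof
Yomeki 'misanyiyof' matches the loan outcome 'misanyiyof', not the inherited 'midanzizof' — it skipped the early Yomeki changes, so it was borrowed from Ansolic.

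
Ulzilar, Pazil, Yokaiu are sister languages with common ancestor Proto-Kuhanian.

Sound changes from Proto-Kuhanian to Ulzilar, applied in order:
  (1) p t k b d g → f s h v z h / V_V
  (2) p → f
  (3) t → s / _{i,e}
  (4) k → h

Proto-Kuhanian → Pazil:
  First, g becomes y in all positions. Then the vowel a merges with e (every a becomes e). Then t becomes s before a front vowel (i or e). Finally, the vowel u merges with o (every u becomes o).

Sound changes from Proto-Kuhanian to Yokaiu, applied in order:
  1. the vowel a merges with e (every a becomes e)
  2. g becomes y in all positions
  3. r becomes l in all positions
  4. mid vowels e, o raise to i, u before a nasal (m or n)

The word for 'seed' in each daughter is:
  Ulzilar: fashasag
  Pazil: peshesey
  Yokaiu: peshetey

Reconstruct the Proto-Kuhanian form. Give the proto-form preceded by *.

Position 2: Ulzilar has a, Pazil has e, Yokaiu has e. Ulzilar preserves a here (none of its changes turn any other segment into a), so the proto-segment is *a.
Position 1: Ulzilar has f, Pazil has p, Yokaiu has p. Pazil preserves p here (none of its changes turn any other segment into p), so the proto-segment is *p.
This points to *pashatag. Verify forward in each daughter:
Ulzilar: *pashatag > pashasag > fashasag  (by intervocalic lenition, unconditioned shift)
Pazil: *pashatag > pashatay > peshetey > peshesey  (by unconditioned shift, vowel merger, palatalisation)
Yokaiu: *pashatag > pesheteg > peshetey  (by vowel merger, unconditioned shift)
Only *pashatag yields all of Ulzilar fashasag, Pazil peshesey, Yokaiu peshetey.

*pashatag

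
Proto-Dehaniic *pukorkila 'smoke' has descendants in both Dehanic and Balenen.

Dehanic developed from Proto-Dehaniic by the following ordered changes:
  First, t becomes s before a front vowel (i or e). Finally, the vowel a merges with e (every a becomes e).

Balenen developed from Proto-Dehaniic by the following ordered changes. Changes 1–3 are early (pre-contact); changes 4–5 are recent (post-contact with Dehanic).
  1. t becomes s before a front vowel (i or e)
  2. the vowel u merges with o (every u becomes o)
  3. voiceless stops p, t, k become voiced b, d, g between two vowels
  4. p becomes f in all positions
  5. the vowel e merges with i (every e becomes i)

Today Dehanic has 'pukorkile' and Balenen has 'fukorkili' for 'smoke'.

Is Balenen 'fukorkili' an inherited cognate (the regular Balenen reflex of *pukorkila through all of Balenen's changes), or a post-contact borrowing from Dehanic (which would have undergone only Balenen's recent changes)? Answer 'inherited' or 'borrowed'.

If inherited, *pukorkila would pass through all of Balenen's changes:
Balenen: start from *pukorkila.
  rule 1: no change — pukorkila
  rule 2 (vowel merger): pukorkila → pokorkila
  rule 3 (intervocalic voicing): pokorkila → pogorkila
  rule 4 (unconditioned shift): pogorkila → fogorkila
  rule 5: no change — fogorkila
  ⇒ Balenen fogorkila
If borrowed from Dehanic 'pukorkile' after the early changes, it would undergo only the recent ones:
  rule 4 (unconditioned shift): pukorkile → fukorkile
  rule 5 (vowel merger): fukorkile → fukorkili
  ⇒ as a loan: fukorkili
Balenen 'fukorkili' matches the loan outcome 'fukorkili', not the inherited 'fogorkila' — it skipped the early Balenen changes, so it was borrowed from Dehanic.

borrowed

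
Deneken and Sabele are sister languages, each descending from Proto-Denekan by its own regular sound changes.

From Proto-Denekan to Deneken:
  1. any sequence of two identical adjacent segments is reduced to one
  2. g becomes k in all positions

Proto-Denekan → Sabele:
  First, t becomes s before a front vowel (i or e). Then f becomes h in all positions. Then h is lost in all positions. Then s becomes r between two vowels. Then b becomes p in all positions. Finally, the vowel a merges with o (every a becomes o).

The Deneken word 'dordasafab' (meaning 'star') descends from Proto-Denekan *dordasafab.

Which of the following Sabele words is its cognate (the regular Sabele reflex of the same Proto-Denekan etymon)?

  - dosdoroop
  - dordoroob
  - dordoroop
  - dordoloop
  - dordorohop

Sabele: *dordasafab
  dordasafab (rule 1 does not apply)
  dordasafab → dordasahab   [unconditioned shift]
  dordasahab → dordasaab   [h-loss]
  dordasaab → dordaraab   [rhotacism]
  dordaraab → dordaraap   [unconditioned shift]
  dordaraap → dordoroop   [vowel merger]
  giving Sabele dordoroop.

dordoroop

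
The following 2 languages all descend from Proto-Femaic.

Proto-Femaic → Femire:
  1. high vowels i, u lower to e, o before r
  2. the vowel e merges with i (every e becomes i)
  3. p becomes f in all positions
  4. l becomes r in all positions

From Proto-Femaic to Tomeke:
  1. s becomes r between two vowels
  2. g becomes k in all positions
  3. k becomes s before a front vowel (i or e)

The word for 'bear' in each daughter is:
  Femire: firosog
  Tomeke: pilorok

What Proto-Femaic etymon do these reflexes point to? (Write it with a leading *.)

*pilosog

Position 7: Femire has g, Tomeke has k. Femire preserves g here (none of its changes turn any other segment into g), so the proto-segment is *g.
Position 3: Femire has r, Tomeke has l. Tomeke preserves l here (none of its changes turn any other segment into l), so the proto-segment is *l.
Position 1: Femire has f, Tomeke has p. Tomeke preserves p here (none of its changes turn any other segment into p), so the proto-segment is *p.
Verify the candidate proto-form against each daughter:
Femire: *pilosog
  pilosog (rule 1 does not apply)
  pilosog (rule 2 does not apply)
  pilosog → filosog   [unconditioned shift]
  filosog → firosog   [unconditioned shift]
  giving Femire firosog.
Tomeke: start from *pilosog.
  rule 1 (rhotacism): pilosog → pilorog
  rule 2 (unconditioned shift): pilorog → pilorok
  rule 3: no change — pilorok
  ⇒ Tomeke pilorok
No other proto-form is consistent with every reflex, so the reconstruction is *pilosog.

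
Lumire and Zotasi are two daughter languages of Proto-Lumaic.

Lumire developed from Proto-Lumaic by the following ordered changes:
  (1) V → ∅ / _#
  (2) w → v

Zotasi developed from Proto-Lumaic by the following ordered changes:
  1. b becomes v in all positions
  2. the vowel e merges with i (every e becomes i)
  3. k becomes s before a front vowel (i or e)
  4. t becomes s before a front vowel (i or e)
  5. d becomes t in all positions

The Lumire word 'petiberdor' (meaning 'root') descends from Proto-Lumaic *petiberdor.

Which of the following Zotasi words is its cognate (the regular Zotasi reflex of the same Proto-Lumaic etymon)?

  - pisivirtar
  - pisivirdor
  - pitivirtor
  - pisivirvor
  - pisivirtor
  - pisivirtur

pisivirtor

Zotasi: *petiberdor > petiverdor > pitivirdor > pisivirdor > pisivirtor  (by unconditioned shift, vowel merger, palatalisation, unconditioned shift)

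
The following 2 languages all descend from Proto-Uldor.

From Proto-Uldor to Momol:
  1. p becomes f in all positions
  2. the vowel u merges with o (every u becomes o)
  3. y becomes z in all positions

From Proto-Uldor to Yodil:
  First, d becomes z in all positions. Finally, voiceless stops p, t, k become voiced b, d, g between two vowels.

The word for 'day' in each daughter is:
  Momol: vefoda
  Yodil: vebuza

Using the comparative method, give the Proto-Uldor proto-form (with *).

Position 3: Momol has f, Yodil has b. Taking the neighbouring segments as reconstructed: Momol f could go back to *p or *f; Yodil b could go back to *p or *b — the one source consistent with every daughter is *p.
Position 5: Momol has d, Yodil has z. Momol preserves d here (none of its changes turn any other segment into d), so the proto-segment is *d.
Continuing position by position gives *vepuda; check it forward:
Momol: *vepuda
  vepuda → vefuda   [unconditioned shift]
  vefuda → vefoda   [vowel merger]
  vefoda (rule 3 does not apply)
  giving Momol vefoda.
Yodil: start from *vepuda.
  rule 1 (unconditioned shift): vepuda → vepuza
  rule 2 (intervocalic voicing): vepuza → vebuza
  ⇒ Yodil vebuza
Only *vepuda yields all of Momol vefoda, Yodil vebuza.

*vepuda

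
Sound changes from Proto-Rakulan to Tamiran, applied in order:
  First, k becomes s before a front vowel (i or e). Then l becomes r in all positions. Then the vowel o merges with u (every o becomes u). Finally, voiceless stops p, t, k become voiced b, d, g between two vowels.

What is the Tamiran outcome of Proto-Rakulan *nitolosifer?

nidurusifer

Tamiran: *nitolosifer
  nitolosifer (rule 1 does not apply)
  nitolosifer → nitorosifer   [unconditioned shift]
  nitorosifer → niturusifer   [vowel merger]
  niturusifer → nidurusifer   [intervocalic voicing]
  giving Tamiran nidurusifer.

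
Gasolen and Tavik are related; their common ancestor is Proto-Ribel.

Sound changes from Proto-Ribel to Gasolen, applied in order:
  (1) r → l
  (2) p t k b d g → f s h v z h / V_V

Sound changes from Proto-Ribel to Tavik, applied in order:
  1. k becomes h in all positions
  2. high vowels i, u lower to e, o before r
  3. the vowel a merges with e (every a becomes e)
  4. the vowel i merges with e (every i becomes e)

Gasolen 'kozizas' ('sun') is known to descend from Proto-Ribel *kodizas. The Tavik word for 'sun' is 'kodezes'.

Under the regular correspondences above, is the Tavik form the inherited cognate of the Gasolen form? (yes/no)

no

Derive the expected Tavik reflex of *kodizas:
Tavik: start from *kodizas.
  rule 1 (unconditioned shift): kodizas → hodizas
  rule 2: no change — hodizas
  rule 3 (vowel merger): hodizas → hodizes
  rule 4 (vowel merger): hodizes → hodezes
  ⇒ Tavik hodezes
The regular Tavik reflex would be 'hodezes', but the attested form is 'kodezes'. The correspondence is irregular, so they are not cognates (the Tavik form has a different source).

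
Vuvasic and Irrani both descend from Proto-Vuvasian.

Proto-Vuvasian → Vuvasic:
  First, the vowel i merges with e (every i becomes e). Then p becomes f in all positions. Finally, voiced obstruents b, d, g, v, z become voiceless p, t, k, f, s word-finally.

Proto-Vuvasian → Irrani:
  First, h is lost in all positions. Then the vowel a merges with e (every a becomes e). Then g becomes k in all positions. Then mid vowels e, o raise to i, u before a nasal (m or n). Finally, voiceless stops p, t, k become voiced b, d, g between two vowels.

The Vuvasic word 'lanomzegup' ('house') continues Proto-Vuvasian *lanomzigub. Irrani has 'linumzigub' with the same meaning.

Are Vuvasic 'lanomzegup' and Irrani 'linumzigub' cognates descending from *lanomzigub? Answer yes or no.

Derive the expected Irrani reflex of *lanomzigub:
Irrani: start from *lanomzigub.
  rule 1: no change — lanomzigub
  rule 2 (vowel merger): lanomzigub → lenomzigub
  rule 3 (unconditioned shift): lenomzigub → lenomzikub
  rule 4 (pre-nasal raising): lenomzikub → linumzikub
  rule 5 (intervocalic voicing): linumzikub → linumzigub
  ⇒ Irrani linumzigub
Irrani 'linumzigub' matches the regular reflex exactly, so the pair is cognate.

yes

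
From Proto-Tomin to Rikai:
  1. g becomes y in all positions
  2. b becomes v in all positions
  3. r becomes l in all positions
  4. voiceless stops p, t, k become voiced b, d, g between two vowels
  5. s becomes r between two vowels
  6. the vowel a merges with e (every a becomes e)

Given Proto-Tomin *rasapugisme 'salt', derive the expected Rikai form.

lerebuyisme

Rikai: *rasapugisme > rasapuyisme > lasapuyisme > lasabuyisme > larabuyisme > lerebuyisme  (by unconditioned shift, unconditioned shift, intervocalic voicing, rhotacism, vowel merger)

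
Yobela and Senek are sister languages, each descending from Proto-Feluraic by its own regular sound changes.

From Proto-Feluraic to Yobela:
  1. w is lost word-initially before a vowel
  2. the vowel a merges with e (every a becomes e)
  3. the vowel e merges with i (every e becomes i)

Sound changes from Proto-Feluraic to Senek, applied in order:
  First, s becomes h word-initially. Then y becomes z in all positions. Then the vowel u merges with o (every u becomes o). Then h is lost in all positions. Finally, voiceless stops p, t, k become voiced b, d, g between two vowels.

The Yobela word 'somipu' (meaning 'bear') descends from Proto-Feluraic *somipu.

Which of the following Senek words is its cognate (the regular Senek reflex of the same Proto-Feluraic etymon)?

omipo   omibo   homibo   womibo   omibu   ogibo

Senek: start from *somipu.
  rule 1 (debuccalisation): somipu → homipu
  rule 2: no change — homipu
  rule 3 (vowel merger): homipu → homipo
  rule 4 (h-loss): homipo → omipo
  rule 5 (intervocalic voicing): omipo → omibo
  ⇒ Senek omibo
The other candidates each miss or misapply at least one Senek change.

omibo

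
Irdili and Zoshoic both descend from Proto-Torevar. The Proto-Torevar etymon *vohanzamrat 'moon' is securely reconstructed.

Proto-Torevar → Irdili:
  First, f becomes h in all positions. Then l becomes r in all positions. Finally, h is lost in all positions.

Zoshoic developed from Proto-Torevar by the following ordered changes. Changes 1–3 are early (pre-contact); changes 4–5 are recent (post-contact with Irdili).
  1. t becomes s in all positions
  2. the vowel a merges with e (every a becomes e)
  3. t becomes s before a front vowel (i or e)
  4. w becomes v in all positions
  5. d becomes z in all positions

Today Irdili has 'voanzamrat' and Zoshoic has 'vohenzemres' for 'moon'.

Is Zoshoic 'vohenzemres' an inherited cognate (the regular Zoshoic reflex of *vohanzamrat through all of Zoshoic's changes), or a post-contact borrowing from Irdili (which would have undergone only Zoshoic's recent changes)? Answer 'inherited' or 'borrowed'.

inherited

If inherited, *vohanzamrat would pass through all of Zoshoic's changes:
Zoshoic: *vohanzamrat
  vohanzamrat → vohanzamras   [unconditioned shift]
  vohanzamras → vohenzemres   [vowel merger]
  vohenzemres (rule 3 does not apply)
  vohenzemres (rule 4 does not apply)
  vohenzemres (rule 5 does not apply)
  giving Zoshoic vohenzemres.
If borrowed from Irdili 'voanzamrat' after the early changes, it would undergo only the recent ones:
  rule 4 (unconditioned shift): no change (voanzamrat)
  rule 5 (unconditioned shift): no change (voanzamrat)
  ⇒ as a loan: voanzamrat
Zoshoic 'vohenzemres' matches the inherited outcome exactly, so it is an inherited cognate, not a loan.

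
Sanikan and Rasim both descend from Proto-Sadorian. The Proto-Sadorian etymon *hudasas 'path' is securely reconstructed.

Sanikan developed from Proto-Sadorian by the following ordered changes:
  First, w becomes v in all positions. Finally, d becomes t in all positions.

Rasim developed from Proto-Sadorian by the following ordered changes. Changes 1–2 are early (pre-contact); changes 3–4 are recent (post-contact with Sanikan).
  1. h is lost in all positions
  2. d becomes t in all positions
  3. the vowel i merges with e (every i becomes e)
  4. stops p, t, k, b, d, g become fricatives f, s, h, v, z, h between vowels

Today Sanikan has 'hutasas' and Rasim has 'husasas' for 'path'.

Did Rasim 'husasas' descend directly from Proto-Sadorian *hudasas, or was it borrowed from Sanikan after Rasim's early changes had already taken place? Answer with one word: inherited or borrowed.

If inherited, *hudasas would pass through all of Rasim's changes:
Rasim: *hudasas > udasas > utasas > usasas  (by h-loss, unconditioned shift, intervocalic lenition)
If borrowed from Sanikan 'hutasas' after the early changes, it would undergo only the recent ones:
  rule 3 (vowel merger): no change (hutasas)
  rule 4 (intervocalic lenition): hutasas → husasas
  ⇒ as a loan: husasas
Rasim 'husasas' matches the loan outcome 'husasas', not the inherited 'usasas' — it skipped the early Rasim changes, so it was borrowed from Sanikan.

borrowed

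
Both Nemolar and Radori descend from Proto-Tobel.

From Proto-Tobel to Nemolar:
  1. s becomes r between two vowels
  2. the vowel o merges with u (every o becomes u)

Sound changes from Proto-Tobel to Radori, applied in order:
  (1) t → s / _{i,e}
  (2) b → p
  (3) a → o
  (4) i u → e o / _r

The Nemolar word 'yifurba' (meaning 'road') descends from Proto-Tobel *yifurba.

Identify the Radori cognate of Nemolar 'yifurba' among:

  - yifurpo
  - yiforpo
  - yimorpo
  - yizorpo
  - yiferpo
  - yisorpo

yiforpo

Radori: start from *yifurba.
  rule 1: no change — yifurba
  rule 2 (unconditioned shift): yifurba → yifurpa
  rule 3 (vowel merger): yifurpa → yifurpo
  rule 4 (pre-rhotic lowering): yifurpo → yiforpo
  ⇒ Radori yiforpo
Among the options, 'yiforpo' alone shows every Radori change applied in order.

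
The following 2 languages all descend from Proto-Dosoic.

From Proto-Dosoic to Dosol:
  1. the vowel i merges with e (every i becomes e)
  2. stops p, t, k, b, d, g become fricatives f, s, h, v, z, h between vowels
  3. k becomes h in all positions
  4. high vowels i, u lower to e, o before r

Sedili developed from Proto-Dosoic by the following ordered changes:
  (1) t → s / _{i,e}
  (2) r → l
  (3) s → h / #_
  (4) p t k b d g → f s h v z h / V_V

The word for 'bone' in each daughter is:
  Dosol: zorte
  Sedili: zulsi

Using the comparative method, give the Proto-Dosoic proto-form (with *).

*zurti

Position 2: Dosol has o, Sedili has u. Sedili preserves u here (none of its changes turn any other segment into u), so the proto-segment is *u.
Position 4: Dosol has t, Sedili has s. Dosol preserves t here (none of its changes turn any other segment into t), so the proto-segment is *t.
This points to *zurti. Verify forward in each daughter:
Dosol: *zurti > zurte > zorte  (by vowel merger, pre-rhotic lowering)
Sedili: start from *zurti.
  rule 1 (palatalisation): zurti → zursi
  rule 2 (unconditioned shift): zursi → zulsi
  rule 3: no change — zulsi
  rule 4: no change — zulsi
  ⇒ Sedili zulsi
Only *zurti yields all of Dosol zorte, Sedili zulsi.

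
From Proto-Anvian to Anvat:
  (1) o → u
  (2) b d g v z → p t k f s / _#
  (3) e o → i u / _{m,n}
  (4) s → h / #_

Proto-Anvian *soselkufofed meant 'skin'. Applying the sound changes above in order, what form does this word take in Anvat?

Anvat: *soselkufofed > suselkufufed > suselkufufet > huselkufufet  (by vowel merger, final devoicing, debuccalisation)

huselkufufet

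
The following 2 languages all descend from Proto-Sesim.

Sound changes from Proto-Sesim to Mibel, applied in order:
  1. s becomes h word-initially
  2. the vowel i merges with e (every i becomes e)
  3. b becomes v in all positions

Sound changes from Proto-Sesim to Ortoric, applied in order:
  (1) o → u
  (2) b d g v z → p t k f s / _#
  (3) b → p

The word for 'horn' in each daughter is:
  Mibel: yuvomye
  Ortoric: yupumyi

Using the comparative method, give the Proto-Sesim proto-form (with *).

Position 3: Mibel has v, Ortoric has p. Taking the neighbouring segments as reconstructed: Mibel v could go back to *b or *v; Ortoric p could go back to *p or *b — the one source consistent with every daughter is *b.
Position 4: Mibel has o, Ortoric has u. Mibel preserves o here (none of its changes turn any other segment into o), so the proto-segment is *o.
This points to *yubomyi. Verify forward in each daughter:
Mibel: *yubomyi > yubomye > yuvomye  (by vowel merger, unconditioned shift)
Ortoric: *yubomyi > yubumyi > yupumyi  (by vowel merger, unconditioned shift)
Only *yubomyi yields all of Mibel yuvomye, Ortoric yupumyi.

*yubomyi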